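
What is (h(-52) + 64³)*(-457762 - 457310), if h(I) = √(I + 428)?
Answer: -239880634368 - 1830144*√94 ≈ -2.3990e+11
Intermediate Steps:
h(I) = √(428 + I)
(h(-52) + 64³)*(-457762 - 457310) = (√(428 - 52) + 64³)*(-457762 - 457310) = (√376 + 262144)*(-915072) = (2*√94 + 262144)*(-915072) = (262144 + 2*√94)*(-915072) = -239880634368 - 1830144*√94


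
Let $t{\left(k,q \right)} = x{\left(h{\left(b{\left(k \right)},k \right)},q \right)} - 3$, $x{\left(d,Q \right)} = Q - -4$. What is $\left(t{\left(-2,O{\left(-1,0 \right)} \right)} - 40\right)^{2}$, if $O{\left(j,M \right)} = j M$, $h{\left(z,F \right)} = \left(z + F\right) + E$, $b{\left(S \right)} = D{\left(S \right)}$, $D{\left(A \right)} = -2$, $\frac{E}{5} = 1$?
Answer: $1521$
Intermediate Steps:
$E = 5$ ($E = 5 \cdot 1 = 5$)
$b{\left(S \right)} = -2$
$h{\left(z,F \right)} = 5 + F + z$ ($h{\left(z,F \right)} = \left(z + F\right) + 5 = \left(F + z\right) + 5 = 5 + F + z$)
$O{\left(j,M \right)} = M j$
$x{\left(d,Q \right)} = 4 + Q$ ($x{\left(d,Q \right)} = Q + 4 = 4 + Q$)
$t{\left(k,q \right)} = 1 + q$ ($t{\left(k,q \right)} = \left(4 + q\right) - 3 = 1 + q$)
$\left(t{\left(-2,O{\left(-1,0 \right)} \right)} - 40\right)^{2} = \left(\left(1 + 0 \left(-1\right)\right) - 40\right)^{2} = \left(\left(1 + 0\right) - 40\right)^{2} = \left(1 - 40\right)^{2} = \left(-39\right)^{2} = 1521$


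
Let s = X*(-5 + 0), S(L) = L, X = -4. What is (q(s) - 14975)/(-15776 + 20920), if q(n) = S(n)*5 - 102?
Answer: -14977/5144 ≈ -2.9115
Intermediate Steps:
s = 20 (s = -4*(-5 + 0) = -4*(-5) = 20)
q(n) = -102 + 5*n (q(n) = n*5 - 102 = 5*n - 102 = -102 + 5*n)
(q(s) - 14975)/(-15776 + 20920) = ((-102 + 5*20) - 14975)/(-15776 + 20920) = ((-102 + 100) - 14975)/5144 = (-2 - 14975)*(1/5144) = -14977*1/5144 = -14977/5144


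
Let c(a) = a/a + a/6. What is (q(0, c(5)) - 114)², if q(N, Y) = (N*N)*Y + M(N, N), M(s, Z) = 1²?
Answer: 12769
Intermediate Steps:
c(a) = 1 + a/6 (c(a) = 1 + a*(⅙) = 1 + a/6)
M(s, Z) = 1
q(N, Y) = 1 + Y*N² (q(N, Y) = (N*N)*Y + 1 = N²*Y + 1 = Y*N² + 1 = 1 + Y*N²)
(q(0, c(5)) - 114)² = ((1 + (1 + (⅙)*5)*0²) - 114)² = ((1 + (1 + ⅚)*0) - 114)² = ((1 + (11/6)*0) - 114)² = ((1 + 0) - 114)² = (1 - 114)² = (-113)² = 12769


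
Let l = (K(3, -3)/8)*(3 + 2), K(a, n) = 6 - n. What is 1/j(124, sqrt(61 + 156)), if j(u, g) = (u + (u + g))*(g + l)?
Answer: -3328/23453151 + 16232*sqrt(217)/727047681 ≈ 0.00018698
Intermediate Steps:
l = 45/8 (l = ((6 - 1*(-3))/8)*(3 + 2) = ((6 + 3)*(1/8))*5 = (9*(1/8))*5 = (9/8)*5 = 45/8 ≈ 5.6250)
j(u, g) = (45/8 + g)*(g + 2*u) (j(u, g) = (u + (u + g))*(g + 45/8) = (u + (g + u))*(45/8 + g) = (g + 2*u)*(45/8 + g) = (45/8 + g)*(g + 2*u))
1/j(124, sqrt(61 + 156)) = 1/((sqrt(61 + 156))**2 + (45/4)*124 + 45*sqrt(61 + 156)/8 + 2*sqrt(61 + 156)*124) = 1/((sqrt(217))**2 + 1395 + 45*sqrt(217)/8 + 2*sqrt(217)*124) = 1/(217 + 1395 + 45*sqrt(217)/8 + 248*sqrt(217)) = 1/(1612 + 2029*sqrt(217)/8)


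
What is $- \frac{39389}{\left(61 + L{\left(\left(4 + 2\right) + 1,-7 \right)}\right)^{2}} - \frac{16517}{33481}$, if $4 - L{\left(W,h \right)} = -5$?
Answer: $- \frac{28565641}{3348100} \approx -8.5319$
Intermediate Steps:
$L{\left(W,h \right)} = 9$ ($L{\left(W,h \right)} = 4 - -5 = 4 + 5 = 9$)
$- \frac{39389}{\left(61 + L{\left(\left(4 + 2\right) + 1,-7 \right)}\right)^{2}} - \frac{16517}{33481} = - \frac{39389}{\left(61 + 9\right)^{2}} - \frac{16517}{33481} = - \frac{39389}{70^{2}} - \frac{16517}{33481} = - \frac{39389}{4900} - \frac{16517}{33481} = \left(-39389\right) \frac{1}{4900} - \frac{16517}{33481} = - \frac{5627}{700} - \frac{16517}{33481} = - \frac{28565641}{3348100}$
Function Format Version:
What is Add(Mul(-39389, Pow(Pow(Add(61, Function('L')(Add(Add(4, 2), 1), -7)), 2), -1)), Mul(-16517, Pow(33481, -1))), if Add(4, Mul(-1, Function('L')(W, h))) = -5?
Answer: Rational(-28565641, 3348100) ≈ -8.5319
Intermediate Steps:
Function('L')(W, h) = 9 (Function('L')(W, h) = Add(4, Mul(-1, -5)) = Add(4, 5) = 9)
Add(Mul(-39389, Pow(Pow(Add(61, Function('L')(Add(Add(4, 2), 1), -7)), 2), -1)), Mul(-16517, Pow(33481, -1))) = Add(Mul(-39389, Pow(Pow(Add(61, 9), 2), -1)), Mul(-16517, Pow(33481, -1))) = Add(Mul(-39389, Pow(Pow(70, 2), -1)), Mul(-16517, Rational(1, 33481))) = Add(Mul(-39389, Pow(4900, -1)), Rational(-16517, 33481)) = Add(Mul(-39389, Rational(1, 4900)), Rational(-16517, 33481)) = Add(Rational(-5627, 700), Rational(-16517, 33481)) = Rational(-28565641, 3348100)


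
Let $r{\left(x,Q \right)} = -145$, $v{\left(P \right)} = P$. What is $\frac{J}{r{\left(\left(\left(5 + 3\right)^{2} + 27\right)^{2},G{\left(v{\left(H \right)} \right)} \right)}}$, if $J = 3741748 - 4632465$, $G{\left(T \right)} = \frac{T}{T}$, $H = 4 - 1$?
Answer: $\frac{890717}{145} \approx 6142.9$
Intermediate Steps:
$H = 3$
$G{\left(T \right)} = 1$
$J = -890717$
$\frac{J}{r{\left(\left(\left(5 + 3\right)^{2} + 27\right)^{2},G{\left(v{\left(H \right)} \right)} \right)}} = - \frac{890717}{-145} = \left(-890717\right) \left(- \frac{1}{145}\right) = \frac{890717}{145}$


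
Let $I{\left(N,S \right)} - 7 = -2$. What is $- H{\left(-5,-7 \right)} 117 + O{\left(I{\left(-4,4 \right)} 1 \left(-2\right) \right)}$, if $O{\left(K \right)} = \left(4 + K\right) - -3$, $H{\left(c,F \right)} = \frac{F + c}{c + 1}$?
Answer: $-354$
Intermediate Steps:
$I{\left(N,S \right)} = 5$ ($I{\left(N,S \right)} = 7 - 2 = 5$)
$H{\left(c,F \right)} = \frac{F + c}{1 + c}$
$O{\left(K \right)} = 7 + K$ ($O{\left(K \right)} = \left(4 + K\right) + 3 = 7 + K$)
$- H{\left(-5,-7 \right)} 117 + O{\left(I{\left(-4,4 \right)} 1 \left(-2\right) \right)} = - \frac{-7 - 5}{1 - 5} \cdot 117 + \left(7 + 5 \cdot 1 \left(-2\right)\right) = - \frac{-12}{-4} \cdot 117 + \left(7 + 5 \left(-2\right)\right) = - \frac{\left(-1\right) \left(-12\right)}{4} \cdot 117 + \left(7 - 10\right) = \left(-1\right) 3 \cdot 117 - 3 = \left(-3\right) 117 - 3 = -351 - 3 = -354$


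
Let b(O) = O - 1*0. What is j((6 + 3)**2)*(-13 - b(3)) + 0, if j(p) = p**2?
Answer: -104976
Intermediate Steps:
b(O) = O (b(O) = O + 0 = O)
j((6 + 3)**2)*(-13 - b(3)) + 0 = ((6 + 3)**2)**2*(-13 - 1*3) + 0 = (9**2)**2*(-13 - 3) + 0 = 81**2*(-16) + 0 = 6561*(-16) + 0 = -104976 + 0 = -104976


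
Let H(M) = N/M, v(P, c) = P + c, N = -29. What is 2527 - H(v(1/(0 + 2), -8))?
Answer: 37847/15 ≈ 2523.1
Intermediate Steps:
H(M) = -29/M
2527 - H(v(1/(0 + 2), -8)) = 2527 - (-29)/(1/(0 + 2) - 8) = 2527 - (-29)/(1/2 - 8) = 2527 - (-29)/(½ - 8) = 2527 - (-29)/(-15/2) = 2527 - (-29)*(-2)/15 = 2527 - 1*58/15 = 2527 - 58/15 = 37847/15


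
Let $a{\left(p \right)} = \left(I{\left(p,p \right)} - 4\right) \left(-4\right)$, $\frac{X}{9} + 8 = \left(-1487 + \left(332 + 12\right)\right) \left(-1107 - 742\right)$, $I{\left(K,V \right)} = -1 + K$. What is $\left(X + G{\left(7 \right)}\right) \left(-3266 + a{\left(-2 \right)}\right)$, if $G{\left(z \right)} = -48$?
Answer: $-61588518234$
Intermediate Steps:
$X = 19020591$ ($X = -72 + 9 \left(-1487 + \left(332 + 12\right)\right) \left(-1107 - 742\right) = -72 + 9 \left(-1487 + 344\right) \left(-1849\right) = -72 + 9 \left(\left(-1143\right) \left(-1849\right)\right) = -72 + 9 \cdot 2113407 = -72 + 19020663 = 19020591$)
$a{\left(p \right)} = 20 - 4 p$ ($a{\left(p \right)} = \left(\left(-1 + p\right) - 4\right) \left(-4\right) = \left(-5 + p\right) \left(-4\right) = 20 - 4 p$)
$\left(X + G{\left(7 \right)}\right) \left(-3266 + a{\left(-2 \right)}\right) = \left(19020591 - 48\right) \left(-3266 + \left(20 - -8\right)\right) = 19020543 \left(-3266 + \left(20 + 8\right)\right) = 19020543 \left(-3266 + 28\right) = 19020543 \left(-3238\right) = -61588518234$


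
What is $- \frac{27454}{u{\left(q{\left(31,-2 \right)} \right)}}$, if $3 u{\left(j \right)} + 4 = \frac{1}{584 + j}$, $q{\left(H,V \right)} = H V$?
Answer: $\frac{42992964}{2087} \approx 20600.0$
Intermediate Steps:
$u{\left(j \right)} = - \frac{4}{3} + \frac{1}{3 \left(584 + j\right)}$
$- \frac{27454}{u{\left(q{\left(31,-2 \right)} \right)}} = - \frac{27454}{\frac{1}{3} \frac{1}{584 + 31 \left(-2\right)} \left(-2335 - 4 \cdot 31 \left(-2\right)\right)} = - \frac{27454}{\frac{1}{3} \frac{1}{584 - 62} \left(-2335 - -248\right)} = - \frac{27454}{\frac{1}{3} \cdot \frac{1}{522} \left(-2335 + 248\right)} = - \frac{27454}{\frac{1}{3} \cdot \frac{1}{522} \left(-2087\right)} = - \frac{27454}{- \frac{2087}{1566}} = \left(-27454\right) \left(- \frac{1566}{2087}\right) = \frac{42992964}{2087}$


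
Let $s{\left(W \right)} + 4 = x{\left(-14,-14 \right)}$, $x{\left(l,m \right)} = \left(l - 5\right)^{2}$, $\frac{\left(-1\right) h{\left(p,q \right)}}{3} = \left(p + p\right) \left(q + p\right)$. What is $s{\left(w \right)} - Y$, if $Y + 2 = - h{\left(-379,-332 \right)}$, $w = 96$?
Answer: $-1616455$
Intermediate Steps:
$h{\left(p,q \right)} = - 6 p \left(p + q\right)$ ($h{\left(p,q \right)} = - 3 \left(p + p\right) \left(q + p\right) = - 3 \cdot 2 p \left(p + q\right) = - 6 p \left(p + q\right)$)
$x{\left(l,m \right)} = \left(-5 + l\right)^{2}$
$s{\left(W \right)} = 357$ ($s{\left(W \right)} = -4 + \left(-5 - 14\right)^{2} = -4 + \left(-19\right)^{2} = -4 + 361 = 357$)
$Y = 1616812$ ($Y = -2 - \left(-6\right) \left(-379\right) \left(-379 - 332\right) = -2 - \left(-6\right) \left(-379\right) \left(-711\right) = -2 - -1616814 = -2 + 1616814 = 1616812$)
$s{\left(w \right)} - Y = 357 - 1616812 = -1616455$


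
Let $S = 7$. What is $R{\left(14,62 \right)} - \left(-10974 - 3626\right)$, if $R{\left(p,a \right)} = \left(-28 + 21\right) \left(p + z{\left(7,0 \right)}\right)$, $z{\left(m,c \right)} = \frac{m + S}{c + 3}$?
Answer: $\frac{43408}{3} \approx 14469.0$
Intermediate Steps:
$z{\left(m,c \right)} = \frac{7 + m}{3 + c}$ ($z{\left(m,c \right)} = \frac{m + 7}{c + 3} = \frac{7 + m}{3 + c}$)
$R{\left(p,a \right)} = - \frac{98}{3} - 7 p$ ($R{\left(p,a \right)} = \left(-28 + 21\right) \left(p + \frac{7 + 7}{3 + 0}\right) = - 7 \left(p + \frac{1}{3} \cdot 14\right) = - 7 \left(p + \frac{14}{3}\right) = - 7 \left(\frac{14}{3} + p\right) = - \frac{98}{3} - 7 p$)
$R{\left(14,62 \right)} - \left(-10974 - 3626\right) = \left(- \frac{98}{3} - 98\right) - \left(-10974 - 3626\right) = \left(- \frac{98}{3} - 98\right) - -14600 = - \frac{392}{3} + 14600 = \frac{43408}{3}$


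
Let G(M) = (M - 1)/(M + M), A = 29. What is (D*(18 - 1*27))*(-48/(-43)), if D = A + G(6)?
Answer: -12708/43 ≈ -295.53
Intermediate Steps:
G(M) = (-1 + M)/(2*M) (G(M) = (-1 + M)/((2*M)) = (-1 + M)*(1/(2*M)) = (-1 + M)/(2*M))
D = 353/12 (D = 29 + (1/2)*(-1 + 6)/6 = 29 + (1/2)*(1/6)*5 = 29 + 5/12 = 353/12 ≈ 29.417)
(D*(18 - 1*27))*(-48/(-43)) = (353*(18 - 1*27)/12)*(-48/(-43)) = (353*(18 - 27)/12)*(-48*(-1/43)) = ((353/12)*(-9))*(48/43) = -1059/4*48/43 = -12708/43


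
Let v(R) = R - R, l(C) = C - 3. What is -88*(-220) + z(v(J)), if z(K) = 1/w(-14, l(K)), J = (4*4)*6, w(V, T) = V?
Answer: 271039/14 ≈ 19360.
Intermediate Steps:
l(C) = -3 + C
J = 96 (J = 16*6 = 96)
v(R) = 0
z(K) = -1/14 (z(K) = 1/(-14) = -1/14)
-88*(-220) + z(v(J)) = -88*(-220) - 1/14 = 19360 - 1/14 = 271039/14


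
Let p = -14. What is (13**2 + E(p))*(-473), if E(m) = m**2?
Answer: -172645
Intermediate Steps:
(13**2 + E(p))*(-473) = (13**2 + (-14)**2)*(-473) = (169 + 196)*(-473) = 365*(-473) = -172645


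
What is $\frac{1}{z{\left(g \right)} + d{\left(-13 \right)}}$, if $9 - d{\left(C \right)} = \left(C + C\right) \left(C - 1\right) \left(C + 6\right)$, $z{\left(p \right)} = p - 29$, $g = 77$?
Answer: $\frac{1}{2605} \approx 0.00038388$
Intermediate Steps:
$z{\left(p \right)} = -29 + p$ ($z{\left(p \right)} = p - 29 = -29 + p$)
$d{\left(C \right)} = 9 - 2 C \left(-1 + C\right) \left(6 + C\right)$ ($d{\left(C \right)} = 9 - \left(C + C\right) \left(C - 1\right) \left(C + 6\right) = 9 - 2 C \left(-1 + C\right) \left(6 + C\right)$)
$\frac{1}{z{\left(g \right)} + d{\left(-13 \right)}} = \frac{1}{\left(-29 + 77\right) + \left(9 - 10 \left(-13\right)^{2} - 2 \left(-13\right)^{3} + 12 \left(-13\right)\right)} = \frac{1}{48 - -2557} = \frac{1}{48 + \left(9 - 1690 + 4394 - 156\right)} = \frac{1}{48 + 2557} = \frac{1}{2605}$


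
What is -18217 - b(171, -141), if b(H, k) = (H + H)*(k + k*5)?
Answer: 271115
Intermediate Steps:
b(H, k) = 12*H*k (b(H, k) = (2*H)*(k + 5*k) = (2*H)*(6*k) = 12*H*k)
-18217 - b(171, -141) = -18217 - 12*171*(-141) = -18217 - 1*(-289332) = -18217 + 289332 = 271115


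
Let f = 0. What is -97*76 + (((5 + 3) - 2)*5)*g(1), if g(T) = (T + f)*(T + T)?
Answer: -7312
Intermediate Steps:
g(T) = 2*T² (g(T) = (T + 0)*(T + T) = T*(2*T) = 2*T²)
-97*76 + (((5 + 3) - 2)*5)*g(1) = -97*76 + (((5 + 3) - 2)*5)*(2*1²) = -7372 + ((8 - 2)*5)*(2*1) = -7372 + (6*5)*2 = -7372 + 30*2 = -7372 + 60 = -7312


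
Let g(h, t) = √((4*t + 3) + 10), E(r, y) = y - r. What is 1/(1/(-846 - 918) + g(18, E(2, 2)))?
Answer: 1764/40452047 + 3111696*√13/40452047 ≈ 0.27739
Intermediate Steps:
g(h, t) = √(13 + 4*t) (g(h, t) = √((3 + 4*t) + 10) = √(13 + 4*t))
1/(1/(-846 - 918) + g(18, E(2, 2))) = 1/(1/(-846 - 918) + √(13 + 4*(2 - 1*2))) = 1/(1/(-1764) + √(13 + 4*(2 - 2))) = 1/(-1/1764 + √(13 + 4*0)) = 1/(-1/1764 + √(13 + 0)) = 1/(-1/1764 + √13)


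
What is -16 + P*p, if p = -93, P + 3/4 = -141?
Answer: 52667/4 ≈ 13167.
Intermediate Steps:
P = -567/4 (P = -¾ - 141 = -567/4 ≈ -141.75)
-16 + P*p = -16 - 567/4*(-93) = -16 + 52731/4 = 52667/4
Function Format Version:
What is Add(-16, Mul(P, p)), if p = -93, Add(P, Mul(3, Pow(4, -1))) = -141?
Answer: Rational(52667, 4) ≈ 13167.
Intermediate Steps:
P = Rational(-567, 4) (P = Add(Rational(-3, 4), -141) = Rational(-567, 4) ≈ -141.75)
Add(-16, Mul(P, p)) = Add(-16, Mul(Rational(-567, 4), -93)) = Add(-16, Rational(52731, 4)) = Rational(52667, 4)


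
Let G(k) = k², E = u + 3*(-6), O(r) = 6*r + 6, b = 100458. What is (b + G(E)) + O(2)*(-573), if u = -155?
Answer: 120073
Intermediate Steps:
O(r) = 6 + 6*r
E = -173 (E = -155 + 3*(-6) = -155 - 18 = -173)
(b + G(E)) + O(2)*(-573) = (100458 + (-173)²) + (6 + 6*2)*(-573) = (100458 + 29929) + (6 + 12)*(-573) = 130387 + 18*(-573) = 130387 - 10314 = 120073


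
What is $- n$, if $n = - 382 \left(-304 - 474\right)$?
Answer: $-297196$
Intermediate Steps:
$n = 297196$ ($n = \left(-382\right) \left(-778\right) = 297196$)
$- n = \left(-1\right) 297196 = -297196$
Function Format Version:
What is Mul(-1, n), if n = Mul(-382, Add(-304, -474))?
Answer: -297196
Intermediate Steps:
n = 297196 (n = Mul(-382, -778) = 297196)
Mul(-1, n) = Mul(-1, 297196) = -297196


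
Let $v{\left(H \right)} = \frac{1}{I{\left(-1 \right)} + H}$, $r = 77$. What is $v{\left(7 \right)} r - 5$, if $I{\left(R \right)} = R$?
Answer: $\frac{47}{6} \approx 7.8333$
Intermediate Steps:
$v{\left(H \right)} = \frac{1}{-1 + H}$
$v{\left(7 \right)} r - 5 = \frac{1}{-1 + 7} \cdot 77 - 5 = \frac{1}{6} \cdot 77 - 5 = \frac{77}{6} - 5 = \frac{47}{6}$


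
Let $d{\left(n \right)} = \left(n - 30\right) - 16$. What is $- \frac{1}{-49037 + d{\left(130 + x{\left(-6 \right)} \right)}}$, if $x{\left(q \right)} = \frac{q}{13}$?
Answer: $\frac{13}{636395} \approx 2.0428 \cdot 10^{-5}$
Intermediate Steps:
$x{\left(q \right)} = \frac{q}{13}$ ($x{\left(q \right)} = q \frac{1}{13} = \frac{q}{13}$)
$d{\left(n \right)} = -46 + n$ ($d{\left(n \right)} = \left(-30 + n\right) - 16 = -46 + n$)
$- \frac{1}{-49037 + d{\left(130 + x{\left(-6 \right)} \right)}} = - \frac{1}{-49037 + \left(-46 + \left(130 + \frac{1}{13} \left(-6\right)\right)\right)} = - \frac{1}{-49037 + \left(-46 + \left(130 - \frac{6}{13}\right)\right)} = - \frac{1}{-49037 + \left(-46 + \frac{1684}{13}\right)} = - \frac{1}{-49037 + \frac{1086}{13}} = - \frac{1}{- \frac{636395}{13}} = \left(-1\right) \left(- \frac{13}{636395}\right) = \frac{13}{636395}$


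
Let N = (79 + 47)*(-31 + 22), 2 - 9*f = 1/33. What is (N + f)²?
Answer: 113389113289/88209 ≈ 1.2855e+6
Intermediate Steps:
f = 65/297 (f = 2/9 - ⅑/33 = 2/9 - ⅑*1/33 = 2/9 - 1/297 = 65/297 ≈ 0.21886)
N = -1134 (N = 126*(-9) = -1134)
(N + f)² = (-1134 + 65/297)² = (-336733/297)² = 113389113289/88209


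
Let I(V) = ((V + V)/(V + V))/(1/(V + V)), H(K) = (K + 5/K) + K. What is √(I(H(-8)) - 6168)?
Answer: 11*I*√205/2 ≈ 78.748*I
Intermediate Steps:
H(K) = 2*K + 5/K
I(V) = 2*V (I(V) = ((2*V)/((2*V)))/(1/(2*V)) = ((2*V)*(1/(2*V)))/((1/(2*V))) = 1*(2*V) = 2*V)
√(I(H(-8)) - 6168) = √(2*(2*(-8) + 5/(-8)) - 6168) = √(2*(-16 + 5*(-⅛)) - 6168) = √(2*(-16 - 5/8) - 6168) = √(2*(-133/8) - 6168) = √(-133/4 - 6168) = √(-24805/4) = 11*I*√205/2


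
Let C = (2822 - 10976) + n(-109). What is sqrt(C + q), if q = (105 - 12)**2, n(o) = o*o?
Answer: 2*sqrt(3094) ≈ 111.25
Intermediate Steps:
n(o) = o**2
q = 8649 (q = 93**2 = 8649)
C = 3727 (C = (2822 - 10976) + (-109)**2 = -8154 + 11881 = 3727)
sqrt(C + q) = sqrt(3727 + 8649) = sqrt(12376) = 2*sqrt(3094)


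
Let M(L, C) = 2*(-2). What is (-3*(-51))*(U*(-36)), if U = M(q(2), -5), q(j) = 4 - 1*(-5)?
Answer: 22032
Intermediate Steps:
q(j) = 9 (q(j) = 4 + 5 = 9)
M(L, C) = -4
U = -4
(-3*(-51))*(U*(-36)) = (-3*(-51))*(-4*(-36)) = 153*144 = 22032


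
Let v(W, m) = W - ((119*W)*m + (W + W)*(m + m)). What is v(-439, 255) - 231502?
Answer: 13537294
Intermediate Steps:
v(W, m) = W - 123*W*m (v(W, m) = W - (119*W*m + (2*W)*(2*m)) = W - (119*W*m + 4*W*m) = W - 123*W*m)
v(-439, 255) - 231502 = -439*(1 - 123*255) - 231502 = -439*(1 - 31365) - 231502 = -439*(-31364) - 231502 = 13768796 - 231502 = 13537294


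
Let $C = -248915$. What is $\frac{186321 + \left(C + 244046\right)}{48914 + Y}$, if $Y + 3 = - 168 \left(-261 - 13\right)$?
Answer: $\frac{181452}{94943} \approx 1.9112$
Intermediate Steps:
$Y = 46029$ ($Y = -3 - 168 \left(-261 - 13\right) = -3 - -46032 = -3 + 46032 = 46029$)
$\frac{186321 + \left(C + 244046\right)}{48914 + Y} = \frac{186321 + \left(-248915 + 244046\right)}{48914 + 46029} = \frac{186321 - 4869}{94943} = 181452 \cdot \frac{1}{94943} = \frac{181452}{94943}$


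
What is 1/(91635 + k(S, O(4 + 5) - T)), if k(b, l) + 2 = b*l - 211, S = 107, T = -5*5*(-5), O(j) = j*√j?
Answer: 1/80936 ≈ 1.2355e-5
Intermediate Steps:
O(j) = j^(3/2)
T = 125 (T = -25*(-5) = 125)
k(b, l) = -213 + b*l (k(b, l) = -2 + (b*l - 211) = -2 + (-211 + b*l) = -213 + b*l)
1/(91635 + k(S, O(4 + 5) - T)) = 1/(91635 + (-213 + 107*((4 + 5)^(3/2) - 1*125))) = 1/(91635 + (-213 + 107*(9^(3/2) - 125))) = 1/(91635 + (-213 + 107*(27 - 125))) = 1/(91635 + (-213 + 107*(-98))) = 1/(91635 + (-213 - 10486)) = 1/(91635 - 10699) = 1/80936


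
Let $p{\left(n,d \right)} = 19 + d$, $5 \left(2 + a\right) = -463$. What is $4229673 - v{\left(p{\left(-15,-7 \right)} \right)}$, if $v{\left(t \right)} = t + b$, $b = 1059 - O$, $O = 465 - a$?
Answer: $\frac{21145808}{5} \approx 4.2292 \cdot 10^{6}$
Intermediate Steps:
$a = - \frac{473}{5}$ ($a = -2 + \frac{1}{5} \left(-463\right) = -2 - \frac{463}{5} = - \frac{473}{5} \approx -94.6$)
$O = \frac{2798}{5}$ ($O = 465 - - \frac{473}{5} = 465 + \frac{473}{5} = \frac{2798}{5} \approx 559.6$)
$b = \frac{2497}{5}$ ($b = 1059 - \frac{2798}{5} = \frac{2497}{5} \approx 499.4$)
$v{\left(t \right)} = \frac{2497}{5} + t$ ($v{\left(t \right)} = t + \frac{2497}{5} = \frac{2497}{5} + t$)
$4229673 - v{\left(p{\left(-15,-7 \right)} \right)} = 4229673 - \left(\frac{2497}{5} + \left(19 - 7\right)\right) = 4229673 - \left(\frac{2497}{5} + 12\right) = 4229673 - \frac{2557}{5} = \frac{21145808}{5}$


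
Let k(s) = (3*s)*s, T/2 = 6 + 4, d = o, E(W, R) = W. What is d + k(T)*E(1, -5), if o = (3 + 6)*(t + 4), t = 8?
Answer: 1308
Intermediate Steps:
o = 108 (o = (3 + 6)*(8 + 4) = 9*12 = 108)
d = 108
T = 20 (T = 2*(6 + 4) = 2*10 = 20)
k(s) = 3*s**2
d + k(T)*E(1, -5) = 108 + (3*20**2)*1 = 108 + (3*400)*1 = 108 + 1200*1 = 108 + 1200 = 1308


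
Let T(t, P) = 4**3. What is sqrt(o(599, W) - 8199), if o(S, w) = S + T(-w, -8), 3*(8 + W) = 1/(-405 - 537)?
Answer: 4*I*sqrt(471) ≈ 86.81*I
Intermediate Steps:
T(t, P) = 64
W = -22609/2826 (W = -8 + 1/(3*(-405 - 537)) = -8 + (1/3)/(-942) = -8 + (1/3)*(-1/942) = -8 - 1/2826 = -22609/2826 ≈ -8.0004)
o(S, w) = 64 + S (o(S, w) = S + 64 = 64 + S)
sqrt(o(599, W) - 8199) = sqrt((64 + 599) - 8199) = sqrt(663 - 8199) = sqrt(-7536) = 4*I*sqrt(471)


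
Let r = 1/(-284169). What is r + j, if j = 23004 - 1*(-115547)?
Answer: 39371899118/284169 ≈ 1.3855e+5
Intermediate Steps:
j = 138551 (j = 23004 + 115547 = 138551)
r = -1/284169 ≈ -3.5190e-6
r + j = -1/284169 + 138551 = 39371899118/284169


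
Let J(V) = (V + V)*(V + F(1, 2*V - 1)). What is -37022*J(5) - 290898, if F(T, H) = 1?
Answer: -2512218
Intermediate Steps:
J(V) = 2*V*(1 + V) (J(V) = (V + V)*(V + 1) = (2*V)*(1 + V) = 2*V*(1 + V))
-37022*J(5) - 290898 = -74044*5*(1 + 5) - 290898 = -74044*5*6 - 290898 = -37022*60 - 290898 = -2221320 - 290898 = -2512218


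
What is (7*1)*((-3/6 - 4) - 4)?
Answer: -119/2 ≈ -59.500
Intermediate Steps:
(7*1)*((-3/6 - 4) - 4) = 7*((-3*1/6 - 4) - 4) = 7*((-1/2 - 4) - 4) = 7*(-9/2 - 4) = 7*(-17/2) = -119/2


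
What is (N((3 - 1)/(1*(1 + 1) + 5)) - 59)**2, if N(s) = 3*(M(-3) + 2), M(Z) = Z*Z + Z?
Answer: 1225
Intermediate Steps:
M(Z) = Z + Z**2 (M(Z) = Z**2 + Z = Z + Z**2)
N(s) = 24 (N(s) = 3*(-3*(1 - 3) + 2) = 3*(-3*(-2) + 2) = 3*(6 + 2) = 3*8 = 24)
(N((3 - 1)/(1*(1 + 1) + 5)) - 59)**2 = (24 - 59)**2 = (-35)**2 = 1225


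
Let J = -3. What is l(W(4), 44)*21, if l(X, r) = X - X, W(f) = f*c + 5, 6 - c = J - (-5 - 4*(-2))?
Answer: 0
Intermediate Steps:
c = 12 (c = 6 - (-3 - (-5 - 4*(-2))) = 6 - (-3 - (-5 + 8)) = 6 - (-3 - 1*3) = 6 - (-3 - 3) = 6 - 1*(-6) = 6 + 6 = 12)
W(f) = 5 + 12*f (W(f) = f*12 + 5 = 12*f + 5 = 5 + 12*f)
l(X, r) = 0
l(W(4), 44)*21 = 0*21 = 0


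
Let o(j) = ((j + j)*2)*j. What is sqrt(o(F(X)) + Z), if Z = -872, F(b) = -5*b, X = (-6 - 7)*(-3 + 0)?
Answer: 2*sqrt(37807) ≈ 388.88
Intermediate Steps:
X = 39 (X = -13*(-3) = 39)
o(j) = 4*j**2 (o(j) = ((2*j)*2)*j = (4*j)*j = 4*j**2)
sqrt(o(F(X)) + Z) = sqrt(4*(-5*39)**2 - 872) = sqrt(4*(-195)**2 - 872) = sqrt(4*38025 - 872) = sqrt(152100 - 872) = sqrt(151228) = 2*sqrt(37807)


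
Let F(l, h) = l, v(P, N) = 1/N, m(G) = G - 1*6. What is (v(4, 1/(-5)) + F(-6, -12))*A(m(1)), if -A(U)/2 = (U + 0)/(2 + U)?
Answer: 110/3 ≈ 36.667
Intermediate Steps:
m(G) = -6 + G (m(G) = G - 6 = -6 + G)
A(U) = -2*U/(2 + U) (A(U) = -2*(U + 0)/(2 + U) = -2*U/(2 + U))
(v(4, 1/(-5)) + F(-6, -12))*A(m(1)) = (1/(1/(-5)) - 6)*(-2*(-6 + 1)/(2 + (-6 + 1))) = (1/(-⅕) - 6)*(-2*(-5)/(2 - 5)) = (-5 - 6)*(-2*(-5)/(-3)) = -(-22)*(-5)*(-1)/3 = -11*(-10/3) = 110/3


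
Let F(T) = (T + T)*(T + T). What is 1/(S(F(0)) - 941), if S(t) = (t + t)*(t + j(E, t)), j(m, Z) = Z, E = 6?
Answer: -1/941 ≈ -0.0010627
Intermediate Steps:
F(T) = 4*T² (F(T) = (2*T)*(2*T) = 4*T²)
S(t) = 4*t² (S(t) = (t + t)*(t + t) = (2*t)*(2*t) = 4*t²)
1/(S(F(0)) - 941) = 1/(4*(4*0²)² - 941) = 1/(4*(4*0)² - 941) = 1/(4*0² - 941) = 1/(4*0 - 941) = 1/(0 - 941) = 1/(-941) = -1/941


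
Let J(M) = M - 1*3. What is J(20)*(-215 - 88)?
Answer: -5151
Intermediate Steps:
J(M) = -3 + M (J(M) = M - 3 = -3 + M)
J(20)*(-215 - 88) = (-3 + 20)*(-215 - 88) = 17*(-303) = -5151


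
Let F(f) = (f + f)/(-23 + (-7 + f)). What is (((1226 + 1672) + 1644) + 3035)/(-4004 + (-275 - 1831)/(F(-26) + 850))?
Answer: -30088267/15909712 ≈ -1.8912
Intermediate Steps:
F(f) = 2*f/(-30 + f) (F(f) = (2*f)/(-30 + f) = 2*f/(-30 + f))
(((1226 + 1672) + 1644) + 3035)/(-4004 + (-275 - 1831)/(F(-26) + 850)) = (((1226 + 1672) + 1644) + 3035)/(-4004 + (-275 - 1831)/(2*(-26)/(-30 - 26) + 850)) = ((2898 + 1644) + 3035)/(-4004 - 2106/(2*(-26)/(-56) + 850)) = (4542 + 3035)/(-4004 - 2106/(2*(-26)*(-1/56) + 850)) = 7577/(-4004 - 2106/(13/14 + 850)) = 7577/(-4004 - 2106/11913/14) = 7577/(-4004 - 2106*14/11913) = 7577/(-4004 - 9828/3971) = 7577/(-15909712/3971) = 7577*(-3971/15909712) = -30088267/15909712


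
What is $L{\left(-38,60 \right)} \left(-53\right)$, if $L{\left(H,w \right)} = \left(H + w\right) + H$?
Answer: $848$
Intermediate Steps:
$L{\left(H,w \right)} = w + 2 H$
$L{\left(-38,60 \right)} \left(-53\right) = \left(60 + 2 \left(-38\right)\right) \left(-53\right) = \left(60 - 76\right) \left(-53\right) = \left(-16\right) \left(-53\right) = 848$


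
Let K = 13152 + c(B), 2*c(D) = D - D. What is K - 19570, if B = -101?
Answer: -6418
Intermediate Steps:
c(D) = 0 (c(D) = (D - D)/2 = (1/2)*0 = 0)
K = 13152 (K = 13152 + 0 = 13152)
K - 19570 = 13152 - 19570 = -6418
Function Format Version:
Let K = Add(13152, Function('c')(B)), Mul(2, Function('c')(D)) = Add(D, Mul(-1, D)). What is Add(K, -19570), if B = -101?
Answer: -6418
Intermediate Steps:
Function('c')(D) = 0 (Function('c')(D) = Mul(Rational(1, 2), Add(D, Mul(-1, D))) = Mul(Rational(1, 2), 0) = 0)
K = 13152 (K = Add(13152, 0) = 13152)
Add(K, -19570) = Add(13152, -19570) = -6418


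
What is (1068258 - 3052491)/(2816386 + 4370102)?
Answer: -28757/104152 ≈ -0.27611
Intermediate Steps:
(1068258 - 3052491)/(2816386 + 4370102) = -1984233/7186488 = -1984233*1/7186488 = -28757/104152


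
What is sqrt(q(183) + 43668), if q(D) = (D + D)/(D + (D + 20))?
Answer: 17*sqrt(5628459)/193 ≈ 208.97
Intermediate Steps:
q(D) = 2*D/(20 + 2*D) (q(D) = (2*D)/(D + (20 + D)) = (2*D)/(20 + 2*D) = 2*D/(20 + 2*D))
sqrt(q(183) + 43668) = sqrt(183/(10 + 183) + 43668) = sqrt(183/193 + 43668) = sqrt(8428107/193) = 17*sqrt(5628459)/193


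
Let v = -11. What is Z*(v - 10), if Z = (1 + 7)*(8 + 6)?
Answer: -2352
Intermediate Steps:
Z = 112 (Z = 8*14 = 112)
Z*(v - 10) = 112*(-11 - 10) = 112*(-21) = -2352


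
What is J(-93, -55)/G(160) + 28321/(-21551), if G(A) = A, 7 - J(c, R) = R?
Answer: -1597599/1724080 ≈ -0.92664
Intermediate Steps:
J(c, R) = 7 - R
J(-93, -55)/G(160) + 28321/(-21551) = (7 - 1*(-55))/160 + 28321/(-21551) = (7 + 55)*(1/160) + 28321*(-1/21551) = 62*(1/160) - 28321/21551 = 31/80 - 28321/21551 = -1597599/1724080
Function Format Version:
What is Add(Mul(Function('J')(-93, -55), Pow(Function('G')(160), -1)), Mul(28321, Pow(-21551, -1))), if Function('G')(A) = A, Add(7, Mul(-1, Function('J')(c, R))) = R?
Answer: Rational(-1597599, 1724080) ≈ -0.92664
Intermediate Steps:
Function('J')(c, R) = Add(7, Mul(-1, R))
Add(Mul(Function('J')(-93, -55), Pow(Function('G')(160), -1)), Mul(28321, Pow(-21551, -1))) = Add(Mul(Add(7, Mul(-1, -55)), Pow(160, -1)), Mul(28321, Pow(-21551, -1))) = Add(Mul(Add(7, 55), Rational(1, 160)), Mul(28321, Rational(-1, 21551))) = Add(Mul(62, Rational(1, 160)), Rational(-28321, 21551)) = Add(Rational(31, 80), Rational(-28321, 21551)) = Rational(-1597599, 1724080)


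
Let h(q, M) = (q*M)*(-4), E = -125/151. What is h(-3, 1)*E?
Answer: -1500/151 ≈ -9.9338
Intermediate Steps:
E = -125/151 (E = -125*1/151 = -125/151 ≈ -0.82781)
h(q, M) = -4*M*q (h(q, M) = (M*q)*(-4) = -4*M*q)
h(-3, 1)*E = -4*1*(-3)*(-125/151) = 12*(-125/151) = -1500/151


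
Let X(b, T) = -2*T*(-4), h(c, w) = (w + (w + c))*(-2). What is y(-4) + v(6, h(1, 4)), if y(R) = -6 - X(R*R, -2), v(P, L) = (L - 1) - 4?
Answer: -13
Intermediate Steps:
h(c, w) = -4*w - 2*c (h(c, w) = (w + (c + w))*(-2) = (c + 2*w)*(-2) = -4*w - 2*c)
v(P, L) = -5 + L (v(P, L) = (-1 + L) - 4 = -5 + L)
X(b, T) = 8*T
y(R) = 10 (y(R) = -6 - 8*(-2) = -6 - 1*(-16) = -6 + 16 = 10)
y(-4) + v(6, h(1, 4)) = 10 + (-5 + (-4*4 - 2*1)) = 10 + (-5 + (-16 - 2)) = 10 + (-5 - 18) = 10 - 23 = -13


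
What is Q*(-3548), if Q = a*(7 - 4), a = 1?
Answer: -10644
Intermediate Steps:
Q = 3 (Q = 1*(7 - 4) = 1*3 = 3)
Q*(-3548) = 3*(-3548) = -10644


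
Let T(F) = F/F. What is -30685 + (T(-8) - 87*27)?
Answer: -33033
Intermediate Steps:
T(F) = 1
-30685 + (T(-8) - 87*27) = -30685 + (1 - 87*27) = -30685 + (1 - 2349) = -30685 - 2348 = -33033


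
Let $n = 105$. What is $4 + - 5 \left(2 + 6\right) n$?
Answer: $-4196$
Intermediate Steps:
$4 + - 5 \left(2 + 6\right) n = 4 + - 5 \left(2 + 6\right) 105 = 4 + \left(-5\right) 8 \cdot 105 = 4 - 4200 = -4196$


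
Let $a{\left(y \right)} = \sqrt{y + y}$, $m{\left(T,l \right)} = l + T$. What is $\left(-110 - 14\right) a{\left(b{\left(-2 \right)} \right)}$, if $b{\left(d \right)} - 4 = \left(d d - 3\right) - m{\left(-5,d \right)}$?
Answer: $- 248 \sqrt{6} \approx -607.47$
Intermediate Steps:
$m{\left(T,l \right)} = T + l$
$b{\left(d \right)} = 6 + d^{2} - d$ ($b{\left(d \right)} = 4 - \left(-2 + d - d d\right) = 4 - \left(-2 + d - d^{2}\right) = 4 + \left(2 + d^{2} - d\right) = 6 + d^{2} - d$)
$a{\left(y \right)} = \sqrt{2} \sqrt{y}$ ($a{\left(y \right)} = \sqrt{2 y} = \sqrt{2} \sqrt{y}$)
$\left(-110 - 14\right) a{\left(b{\left(-2 \right)} \right)} = \left(-110 - 14\right) \sqrt{2} \sqrt{6 + \left(-2\right)^{2} - -2} = - 124 \sqrt{2} \sqrt{6 + 4 + 2} = - 124 \sqrt{2} \sqrt{12} = - 124 \sqrt{2} \cdot 2 \sqrt{3} = - 124 \cdot 2 \sqrt{6} = - 248 \sqrt{6}$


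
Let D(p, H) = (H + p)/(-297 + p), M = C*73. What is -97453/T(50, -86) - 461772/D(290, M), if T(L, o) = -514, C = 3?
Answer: 1711059233/261626 ≈ 6540.1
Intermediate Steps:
M = 219 (M = 3*73 = 219)
D(p, H) = (H + p)/(-297 + p)
-97453/T(50, -86) - 461772/D(290, M) = -97453/(-514) - 461772*(-297 + 290)/(219 + 290) = -97453*(-1/514) - 461772/(509/(-7)) = 97453/514 - 461772/((-1/7*509)) = 97453/514 - 461772/(-509/7) = 97453/514 - 461772*(-7/509) = 97453/514 + 3232404/509 = 1711059233/261626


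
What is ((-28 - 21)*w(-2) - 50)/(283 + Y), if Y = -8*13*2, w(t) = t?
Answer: 16/25 ≈ 0.64000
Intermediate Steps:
Y = -208 (Y = -104*2 = -208)
((-28 - 21)*w(-2) - 50)/(283 + Y) = ((-28 - 21)*(-2) - 50)/(283 - 208) = (-49*(-2) - 50)/75 = (98 - 50)*(1/75) = 48*(1/75) = 16/25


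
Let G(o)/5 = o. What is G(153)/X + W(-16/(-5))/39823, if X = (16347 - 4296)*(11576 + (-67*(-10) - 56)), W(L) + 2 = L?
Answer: 22971847/650007333430 ≈ 3.5341e-5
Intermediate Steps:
W(L) = -2 + L
G(o) = 5*o
X = 146901690 (X = 12051*(11576 + (670 - 56)) = 12051*(11576 + 614) = 12051*12190 = 146901690)
G(153)/X + W(-16/(-5))/39823 = (5*153)/146901690 + (-2 - 16/(-5))/39823 = 765*(1/146901690) + (-2 - 16*(-1/5))*(1/39823) = 17/3264482 + (-2 + 16/5)*(1/39823) = 17/3264482 + (6/5)*(1/39823) = 17/3264482 + 6/199115 = 22971847/650007333430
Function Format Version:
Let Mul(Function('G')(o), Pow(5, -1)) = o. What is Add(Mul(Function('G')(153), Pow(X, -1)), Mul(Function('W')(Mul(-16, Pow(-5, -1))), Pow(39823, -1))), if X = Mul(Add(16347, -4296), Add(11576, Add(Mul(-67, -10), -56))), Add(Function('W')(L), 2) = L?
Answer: Rational(22971847, 650007333430) ≈ 3.5341e-5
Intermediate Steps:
Function('W')(L) = Add(-2, L)
Function('G')(o) = Mul(5, o)
X = 146901690 (X = Mul(12051, Add(11576, Add(670, -56))) = Mul(12051, Add(11576, 614)) = Mul(12051, 12190) = 146901690)
Add(Mul(Function('G')(153), Pow(X, -1)), Mul(Function('W')(Mul(-16, Pow(-5, -1))), Pow(39823, -1))) = Add(Mul(Mul(5, 153), Pow(146901690, -1)), Mul(Add(-2, Mul(-16, Pow(-5, -1))), Pow(39823, -1))) = Add(Mul(765, Rational(1, 146901690)), Mul(Add(-2, Mul(-16, Rational(-1, 5))), Rational(1, 39823))) = Add(Rational(17, 3264482), Mul(Add(-2, Rational(16, 5)), Rational(1, 39823))) = Add(Rational(17, 3264482), Mul(Rational(6, 5), Rational(1, 39823))) = Add(Rational(17, 3264482), Rational(6, 199115)) = Rational(22971847, 650007333430)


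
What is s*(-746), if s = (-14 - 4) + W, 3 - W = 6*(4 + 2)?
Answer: 38046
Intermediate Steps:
W = -33 (W = 3 - 6*(4 + 2) = 3 - 6*6 = 3 - 1*36 = 3 - 36 = -33)
s = -51 (s = (-14 - 4) - 33 = -18 - 33 = -51)
s*(-746) = -51*(-746) = 38046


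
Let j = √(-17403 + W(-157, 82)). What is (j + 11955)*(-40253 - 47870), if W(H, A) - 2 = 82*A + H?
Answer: -1053510465 - 88123*I*√10834 ≈ -1.0535e+9 - 9.1724e+6*I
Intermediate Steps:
W(H, A) = 2 + H + 82*A (W(H, A) = 2 + (82*A + H) = 2 + (H + 82*A) = 2 + H + 82*A)
j = I*√10834 (j = √(-17403 + (2 - 157 + 82*82)) = √(-17403 + (2 - 157 + 6724)) = √(-17403 + 6569) = √(-10834) = I*√10834 ≈ 104.09*I)
(j + 11955)*(-40253 - 47870) = (I*√10834 + 11955)*(-40253 - 47870) = (11955 + I*√10834)*(-88123) = -1053510465 - 88123*I*√10834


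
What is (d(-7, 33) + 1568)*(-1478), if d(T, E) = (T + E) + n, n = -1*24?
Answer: -2320460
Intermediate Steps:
n = -24
d(T, E) = -24 + E + T (d(T, E) = (T + E) - 24 = (E + T) - 24 = -24 + E + T)
(d(-7, 33) + 1568)*(-1478) = ((-24 + 33 - 7) + 1568)*(-1478) = (2 + 1568)*(-1478) = 1570*(-1478) = -2320460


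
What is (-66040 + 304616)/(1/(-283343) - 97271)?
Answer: -33799419784/13780528477 ≈ -2.4527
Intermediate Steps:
(-66040 + 304616)/(1/(-283343) - 97271) = 238576/(-1/283343 - 97271) = 238576/(-27561056954/283343) = 238576*(-283343/27561056954) = -33799419784/13780528477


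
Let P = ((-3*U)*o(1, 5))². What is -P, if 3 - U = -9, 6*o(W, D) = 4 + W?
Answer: -900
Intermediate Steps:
o(W, D) = ⅔ + W/6 (o(W, D) = (4 + W)/6 = ⅔ + W/6)
U = 12 (U = 3 - 1*(-9) = 3 + 9 = 12)
P = 900 (P = ((-3*12)*(⅔ + (⅙)*1))² = (-36*(⅔ + ⅙))² = (-36*⅚)² = (-30)² = 900)
-P = -1*900 = -900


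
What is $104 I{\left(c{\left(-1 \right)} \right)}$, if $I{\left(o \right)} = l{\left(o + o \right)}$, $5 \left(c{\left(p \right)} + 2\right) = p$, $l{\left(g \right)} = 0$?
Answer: $0$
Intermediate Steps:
$c{\left(p \right)} = -2 + \frac{p}{5}$
$I{\left(o \right)} = 0$
$104 I{\left(c{\left(-1 \right)} \right)} = 104 \cdot 0 = 0$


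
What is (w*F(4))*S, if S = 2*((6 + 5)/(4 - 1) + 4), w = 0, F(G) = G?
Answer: 0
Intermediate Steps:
S = 46/3 (S = 2*(11/3 + 4) = 2*(23/3) = 46/3 ≈ 15.333)
(w*F(4))*S = (0*4)*(46/3) = 0*(46/3) = 0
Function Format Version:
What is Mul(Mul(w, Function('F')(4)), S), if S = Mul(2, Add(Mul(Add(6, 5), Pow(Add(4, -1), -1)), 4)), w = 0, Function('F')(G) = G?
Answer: 0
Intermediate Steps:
S = Rational(46, 3) (S = Mul(2, Add(Mul(11, Pow(3, -1)), 4)) = Mul(2, Add(Mul(11, Rational(1, 3)), 4)) = Mul(2, Add(Rational(11, 3), 4)) = Mul(2, Rational(23, 3)) = Rational(46, 3) ≈ 15.333)
Mul(Mul(w, Function('F')(4)), S) = Mul(Mul(0, 4), Rational(46, 3)) = Mul(0, Rational(46, 3)) = 0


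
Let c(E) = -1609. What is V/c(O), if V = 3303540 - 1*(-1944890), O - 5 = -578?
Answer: -5248430/1609 ≈ -3261.9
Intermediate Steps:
O = -573 (O = 5 - 578 = -573)
V = 5248430 (V = 3303540 + 1944890 = 5248430)
V/c(O) = 5248430/(-1609) = 5248430*(-1/1609) = -5248430/1609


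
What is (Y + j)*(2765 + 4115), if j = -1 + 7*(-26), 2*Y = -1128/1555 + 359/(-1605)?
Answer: -126017153296/99831 ≈ -1.2623e+6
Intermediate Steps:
Y = -473737/998310 (Y = (-1128/1555 + 359/(-1605))/2 = (-1128*1/1555 + 359*(-1/1605))/2 = (-1128/1555 - 359/1605)/2 = (½)*(-473737/499155) = -473737/998310 ≈ -0.47454)
j = -183 (j = -1 - 182 = -183)
(Y + j)*(2765 + 4115) = (-473737/998310 - 183)*(2765 + 4115) = -183164467/998310*6880 = -126017153296/99831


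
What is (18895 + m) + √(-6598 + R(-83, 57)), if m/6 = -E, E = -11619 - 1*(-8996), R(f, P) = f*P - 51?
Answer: 34633 + 2*I*√2845 ≈ 34633.0 + 106.68*I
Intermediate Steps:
R(f, P) = -51 + P*f (R(f, P) = P*f - 51 = -51 + P*f)
E = -2623 (E = -11619 + 8996 = -2623)
m = 15738 (m = 6*(-1*(-2623)) = 6*2623 = 15738)
(18895 + m) + √(-6598 + R(-83, 57)) = (18895 + 15738) + √(-6598 + (-51 + 57*(-83))) = 34633 + √(-6598 + (-51 - 4731)) = 34633 + √(-6598 - 4782) = 34633 + √(-11380) = 34633 + 2*I*√2845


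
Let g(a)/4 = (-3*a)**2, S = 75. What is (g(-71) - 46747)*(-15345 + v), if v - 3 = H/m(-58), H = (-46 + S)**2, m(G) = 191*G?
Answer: -789602612617/382 ≈ -2.0670e+9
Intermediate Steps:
H = 841 (H = (-46 + 75)**2 = 29**2 = 841)
g(a) = 36*a**2 (g(a) = 4*(-3*a)**2 = 4*(9*a**2) = 36*a**2)
v = 1117/382 (v = 3 + 841/((191*(-58))) = 3 + 841/(-11078) = 3 + 841*(-1/11078) = 3 - 29/382 = 1117/382 ≈ 2.9241)
(g(-71) - 46747)*(-15345 + v) = (36*(-71)**2 - 46747)*(-15345 + 1117/382) = (36*5041 - 46747)*(-5860673/382) = (181476 - 46747)*(-5860673/382) = 134729*(-5860673/382) = -789602612617/382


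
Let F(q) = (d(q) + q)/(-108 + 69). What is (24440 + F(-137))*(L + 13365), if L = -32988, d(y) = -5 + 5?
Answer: -6235515677/13 ≈ -4.7965e+8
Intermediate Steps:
d(y) = 0
F(q) = -q/39 (F(q) = (0 + q)/(-108 + 69) = q/(-39) = q*(-1/39) = -q/39)
(24440 + F(-137))*(L + 13365) = (24440 - 1/39*(-137))*(-32988 + 13365) = (24440 + 137/39)*(-19623) = (953297/39)*(-19623) = -6235515677/13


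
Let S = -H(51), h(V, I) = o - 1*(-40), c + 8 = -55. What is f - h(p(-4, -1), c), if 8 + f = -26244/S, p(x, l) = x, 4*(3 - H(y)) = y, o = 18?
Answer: -35850/13 ≈ -2757.7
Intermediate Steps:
c = -63 (c = -8 - 55 = -63)
H(y) = 3 - y/4
h(V, I) = 58 (h(V, I) = 18 - 1*(-40) = 18 + 40 = 58)
S = 39/4 (S = -(3 - ¼*51) = -(3 - 51/4) = -1*(-39/4) = 39/4 ≈ 9.7500)
f = -35096/13 (f = -8 - 26244/39/4 = -8 - 26244*4/39 = -8 - 34992/13 = -35096/13 ≈ -2699.7)
f - h(p(-4, -1), c) = -35096/13 - 1*58 = -35096/13 - 58 = -35850/13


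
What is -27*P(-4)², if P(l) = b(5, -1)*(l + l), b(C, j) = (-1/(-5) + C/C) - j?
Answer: -209088/25 ≈ -8363.5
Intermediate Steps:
b(C, j) = 6/5 - j (b(C, j) = (-1*(-⅕) + 1) - j = (⅕ + 1) - j = 6/5 - j)
P(l) = 22*l/5 (P(l) = (6/5 - 1*(-1))*(l + l) = (6/5 + 1)*(2*l) = 11*(2*l)/5 = 22*l/5)
-27*P(-4)² = -27*((22/5)*(-4))² = -27*(-88/5)² = -27*7744/25 = -209088/25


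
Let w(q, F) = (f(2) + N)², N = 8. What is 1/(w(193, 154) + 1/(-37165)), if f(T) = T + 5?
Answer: 37165/8362124 ≈ 0.0044444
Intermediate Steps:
f(T) = 5 + T
w(q, F) = 225 (w(q, F) = ((5 + 2) + 8)² = (7 + 8)² = 15² = 225)
1/(w(193, 154) + 1/(-37165)) = 1/(225 + 1/(-37165)) = 1/(225 - 1/37165) = 1/(8362124/37165) = 37165/8362124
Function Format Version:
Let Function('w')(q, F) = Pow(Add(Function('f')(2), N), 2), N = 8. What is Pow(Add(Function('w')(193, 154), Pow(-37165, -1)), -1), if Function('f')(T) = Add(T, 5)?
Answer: Rational(37165, 8362124) ≈ 0.0044444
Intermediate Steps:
Function('f')(T) = Add(5, T)
Function('w')(q, F) = 225 (Function('w')(q, F) = Pow(Add(Add(5, 2), 8), 2) = Pow(Add(7, 8), 2) = Pow(15, 2) = 225)
Pow(Add(Function('w')(193, 154), Pow(-37165, -1)), -1) = Pow(Add(225, Pow(-37165, -1)), -1) = Pow(Add(225, Rational(-1, 37165)), -1) = Pow(Rational(8362124, 37165), -1) = Rational(37165, 8362124)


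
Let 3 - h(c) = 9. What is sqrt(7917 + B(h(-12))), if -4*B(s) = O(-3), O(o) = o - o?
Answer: sqrt(7917) ≈ 88.978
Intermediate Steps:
O(o) = 0
h(c) = -6 (h(c) = 3 - 1*9 = 3 - 9 = -6)
B(s) = 0 (B(s) = -1/4*0 = 0)
sqrt(7917 + B(h(-12))) = sqrt(7917 + 0) = sqrt(7917)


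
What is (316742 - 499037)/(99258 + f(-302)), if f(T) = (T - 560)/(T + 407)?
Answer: -19140975/10421228 ≈ -1.8367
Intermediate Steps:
f(T) = (-560 + T)/(407 + T)
(316742 - 499037)/(99258 + f(-302)) = (316742 - 499037)/(99258 + (-560 - 302)/(407 - 302)) = -182295/(99258 - 862/105) = -182295/10421228/105 = -182295*105/10421228 = -19140975/10421228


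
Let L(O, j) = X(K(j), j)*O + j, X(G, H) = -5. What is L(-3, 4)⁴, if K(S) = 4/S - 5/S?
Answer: 130321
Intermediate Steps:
K(S) = -1/S
L(O, j) = j - 5*O (L(O, j) = -5*O + j = j - 5*O)
L(-3, 4)⁴ = (4 - 5*(-3))⁴ = (4 + 15)⁴ = 19⁴ = 130321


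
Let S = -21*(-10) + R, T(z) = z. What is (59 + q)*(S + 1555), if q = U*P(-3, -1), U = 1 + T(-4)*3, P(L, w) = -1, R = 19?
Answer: 124880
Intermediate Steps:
S = 229 (S = -21*(-10) + 19 = 210 + 19 = 229)
U = -11 (U = 1 - 4*3 = 1 - 12 = -11)
q = 11 (q = -11*(-1) = 11)
(59 + q)*(S + 1555) = (59 + 11)*(229 + 1555) = 70*1784 = 124880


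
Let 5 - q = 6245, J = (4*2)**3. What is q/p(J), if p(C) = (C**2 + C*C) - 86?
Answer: -1040/87367 ≈ -0.011904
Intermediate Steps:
J = 512 (J = 8**3 = 512)
q = -6240 (q = 5 - 1*6245 = 5 - 6245 = -6240)
p(C) = -86 + 2*C**2 (p(C) = (C**2 + C**2) - 86 = 2*C**2 - 86 = -86 + 2*C**2)
q/p(J) = -6240/(-86 + 2*512**2) = -6240/(-86 + 2*262144) = -6240/(-86 + 524288) = -6240/524202 = -6240*1/524202 = -1040/87367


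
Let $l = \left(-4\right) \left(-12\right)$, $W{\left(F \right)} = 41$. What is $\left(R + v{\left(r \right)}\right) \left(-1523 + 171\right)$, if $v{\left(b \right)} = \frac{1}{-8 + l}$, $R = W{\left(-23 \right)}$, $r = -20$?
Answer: $- \frac{277329}{5} \approx -55466.0$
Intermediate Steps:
$l = 48$
$R = 41$
$v{\left(b \right)} = \frac{1}{40}$ ($v{\left(b \right)} = \frac{1}{-8 + 48} = \frac{1}{40}$)
$\left(R + v{\left(r \right)}\right) \left(-1523 + 171\right) = \left(41 + \frac{1}{40}\right) \left(-1523 + 171\right) = \frac{1641}{40} \left(-1352\right) = - \frac{277329}{5}$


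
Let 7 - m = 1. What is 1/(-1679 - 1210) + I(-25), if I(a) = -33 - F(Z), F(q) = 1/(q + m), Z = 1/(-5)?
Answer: -2779247/83781 ≈ -33.173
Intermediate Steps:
m = 6 (m = 7 - 1*1 = 7 - 1 = 6)
Z = -⅕ ≈ -0.20000
F(q) = 1/(6 + q) (F(q) = 1/(q + 6) = 1/(6 + q))
I(a) = -962/29 (I(a) = -33 - 1/(6 - ⅕) = -33 - 1/29/5 = -33 - 1*5/29 = -33 - 5/29 = -962/29)
1/(-1679 - 1210) + I(-25) = 1/(-1679 - 1210) - 962/29 = 1/(-2889) - 962/29 = -1/2889 - 962/29 = -2779247/83781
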